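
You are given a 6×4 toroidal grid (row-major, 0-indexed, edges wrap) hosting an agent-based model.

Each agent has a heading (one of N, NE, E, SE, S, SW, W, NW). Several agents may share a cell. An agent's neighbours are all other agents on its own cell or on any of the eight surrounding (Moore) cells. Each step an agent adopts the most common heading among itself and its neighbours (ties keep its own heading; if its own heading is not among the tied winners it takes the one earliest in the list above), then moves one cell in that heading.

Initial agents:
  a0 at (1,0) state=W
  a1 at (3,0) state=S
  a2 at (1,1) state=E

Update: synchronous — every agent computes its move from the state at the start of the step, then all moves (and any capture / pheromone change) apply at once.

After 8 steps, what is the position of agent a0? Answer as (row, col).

(1, 0)

t=1: a0@(1,3):W a1@(4,0):S a2@(1,2):E
t=2: a0@(1,2):W a1@(5,0):S a2@(1,3):E
t=3: a0@(1,1):W a1@(0,0):S a2@(1,0):E
t=4: a0@(1,0):W a1@(1,0):S a2@(1,1):E
t=5: a0@(1,3):W a1@(2,0):S a2@(1,2):E
t=6: a0@(1,2):W a1@(3,0):S a2@(1,3):E
t=7: a0@(1,1):W a1@(4,0):S a2@(1,0):E
t=8: a0@(1,0):W a1@(5,0):S a2@(1,1):E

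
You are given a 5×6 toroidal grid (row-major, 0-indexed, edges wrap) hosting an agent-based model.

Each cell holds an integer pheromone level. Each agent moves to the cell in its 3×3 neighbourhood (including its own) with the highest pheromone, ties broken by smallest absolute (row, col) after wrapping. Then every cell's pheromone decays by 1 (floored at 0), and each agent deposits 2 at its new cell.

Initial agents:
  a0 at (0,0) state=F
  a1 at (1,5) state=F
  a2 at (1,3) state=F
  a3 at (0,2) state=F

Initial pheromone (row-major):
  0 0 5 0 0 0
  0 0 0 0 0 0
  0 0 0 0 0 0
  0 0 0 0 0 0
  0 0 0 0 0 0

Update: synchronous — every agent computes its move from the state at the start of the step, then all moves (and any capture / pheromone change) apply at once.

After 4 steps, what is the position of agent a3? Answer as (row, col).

(0, 2)

t=1: a0@(0,0) a1@(0,0) a2@(0,2) a3@(0,2) | pheromone: 4 0 8 0 0 0 / 0 0 0 0 0 0 / 0 0 0 0 0 0 / 0 0 0 0 0 0 / 0 0 0 0 0 0
t=2: a0@(0,0) a1@(0,0) a2@(0,2) a3@(0,2) | pheromone: 7 0 11 0 0 0 / 0 0 0 0 0 0 / 0 0 0 0 0 0 / 0 0 0 0 0 0 / 0 0 0 0 0 0
t=3: a0@(0,0) a1@(0,0) a2@(0,2) a3@(0,2) | pheromone: 10 0 14 0 0 0 / 0 0 0 0 0 0 / 0 0 0 0 0 0 / 0 0 0 0 0 0 / 0 0 0 0 0 0
t=4: a0@(0,0) a1@(0,0) a2@(0,2) a3@(0,2) | pheromone: 13 0 17 0 0 0 / 0 0 0 0 0 0 / 0 0 0 0 0 0 / 0 0 0 0 0 0 / 0 0 0 0 0 0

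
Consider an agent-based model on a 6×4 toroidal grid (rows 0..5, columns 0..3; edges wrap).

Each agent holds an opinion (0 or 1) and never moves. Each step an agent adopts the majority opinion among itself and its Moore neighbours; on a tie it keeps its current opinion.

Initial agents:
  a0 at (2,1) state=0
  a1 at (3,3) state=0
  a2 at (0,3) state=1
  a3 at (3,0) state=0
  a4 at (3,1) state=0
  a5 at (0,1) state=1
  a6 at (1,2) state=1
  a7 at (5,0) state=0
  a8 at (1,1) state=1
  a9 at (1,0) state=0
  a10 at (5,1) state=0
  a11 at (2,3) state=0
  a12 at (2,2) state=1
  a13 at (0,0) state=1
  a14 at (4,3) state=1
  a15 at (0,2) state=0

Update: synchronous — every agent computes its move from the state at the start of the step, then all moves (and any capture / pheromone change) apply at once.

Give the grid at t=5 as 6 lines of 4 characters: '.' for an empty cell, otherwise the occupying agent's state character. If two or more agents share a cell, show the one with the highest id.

t=1: a0@(2,1):0 a1@(3,3):0 a2@(0,3):1 a3@(3,0):0 a4@(3,1):0 a5@(0,1):1 a6@(1,2):1 a7@(5,0):1 a8@(1,1):1 a9@(1,0):1 a10@(5,1):0 a11@(2,3):0 a12@(2,2):0 a13@(0,0):1 a14@(4,3):0 a15@(0,2):1
t=2: a0@(2,1):0 a1@(3,3):0 a2@(0,3):1 a3@(3,0):0 a4@(3,1):0 a5@(0,1):1 a6@(1,2):1 a7@(5,0):1 a8@(1,1):1 a9@(1,0):1 a10@(5,1):1 a11@(2,3):0 a12@(2,2):0 a13@(0,0):1 a14@(4,3):0 a15@(0,2):1
t=3: (unchanged — steady state)

1111
111.
.000
00.0
...0
11..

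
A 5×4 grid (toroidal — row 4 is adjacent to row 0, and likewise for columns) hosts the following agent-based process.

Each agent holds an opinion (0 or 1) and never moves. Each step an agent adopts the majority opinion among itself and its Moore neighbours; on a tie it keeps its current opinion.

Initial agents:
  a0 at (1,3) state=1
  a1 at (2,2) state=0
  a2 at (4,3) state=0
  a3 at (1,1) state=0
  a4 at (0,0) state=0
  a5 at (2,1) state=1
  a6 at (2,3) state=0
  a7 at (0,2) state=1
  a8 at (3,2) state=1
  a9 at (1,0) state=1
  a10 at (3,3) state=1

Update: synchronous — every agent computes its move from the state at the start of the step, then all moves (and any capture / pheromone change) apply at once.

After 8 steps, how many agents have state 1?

t=1: a0@(1,3):1 a1@(2,2):1 a2@(4,3):1 a3@(1,1):0 a4@(0,0):0 a5@(2,1):1 a6@(2,3):1 a7@(0,2):1 a8@(3,2):1 a9@(1,0):1 a10@(3,3):0
t=2: a0@(1,3):1 a1@(2,2):1 a2@(4,3):1 a3@(1,1):1 a4@(0,0):1 a5@(2,1):1 a6@(2,3):1 a7@(0,2):1 a8@(3,2):1 a9@(1,0):1 a10@(3,3):1
t=3: (unchanged — steady state)

11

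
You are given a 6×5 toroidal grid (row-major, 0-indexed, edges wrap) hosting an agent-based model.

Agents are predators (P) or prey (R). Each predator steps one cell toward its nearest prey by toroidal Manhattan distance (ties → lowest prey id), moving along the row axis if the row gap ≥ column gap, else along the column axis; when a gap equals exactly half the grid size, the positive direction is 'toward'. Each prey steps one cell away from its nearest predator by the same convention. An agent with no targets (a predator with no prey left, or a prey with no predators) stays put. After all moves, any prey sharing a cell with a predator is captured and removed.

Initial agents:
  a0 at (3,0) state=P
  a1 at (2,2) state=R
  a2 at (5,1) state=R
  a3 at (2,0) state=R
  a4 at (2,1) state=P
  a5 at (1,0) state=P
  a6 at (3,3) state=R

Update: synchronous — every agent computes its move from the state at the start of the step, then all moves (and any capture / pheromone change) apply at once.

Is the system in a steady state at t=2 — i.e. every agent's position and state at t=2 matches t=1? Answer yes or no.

t=1: a0@(2,0):P a1@(2,3):R a2@(0,1):R a3@(1,0):R a4@(2,2):P a5@(2,0):P a6@(3,2):R
t=2: a0@(1,0):P a1@(2,4):R a2@(5,1):R a3@(0,0):R a4@(2,3):P a5@(1,0):P a6@(4,2):R

no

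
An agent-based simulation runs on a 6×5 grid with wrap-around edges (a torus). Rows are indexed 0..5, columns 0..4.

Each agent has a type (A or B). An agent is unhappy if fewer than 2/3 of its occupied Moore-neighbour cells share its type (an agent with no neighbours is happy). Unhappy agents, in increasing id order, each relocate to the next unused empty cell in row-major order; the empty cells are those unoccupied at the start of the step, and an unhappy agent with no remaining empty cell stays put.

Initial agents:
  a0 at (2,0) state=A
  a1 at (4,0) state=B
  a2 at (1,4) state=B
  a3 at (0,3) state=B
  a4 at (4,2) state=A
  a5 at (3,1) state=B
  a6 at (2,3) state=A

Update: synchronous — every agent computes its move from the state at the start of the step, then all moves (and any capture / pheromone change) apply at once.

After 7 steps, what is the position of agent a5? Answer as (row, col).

t=1: a0@(0,0):A a1@(4,0):B a2@(0,1):B a3@(0,3):B a4@(0,2):A a5@(0,4):B a6@(1,0):A
t=2: a0@(1,1):A a1@(4,0):B a2@(1,2):B a3@(1,3):B a4@(1,4):A a5@(2,0):B a6@(2,1):A
t=3: a0@(0,0):A a1@(4,0):B a2@(0,1):B a3@(0,2):B a4@(0,3):A a5@(0,4):B a6@(1,0):A
t=4: a0@(1,1):A a1@(4,0):B a2@(1,2):B a3@(1,3):B a4@(1,4):A a5@(2,0):B a6@(2,1):A
t=5: a0@(0,0):A a1@(4,0):B a2@(0,1):B a3@(0,2):B a4@(0,3):A a5@(0,4):B a6@(1,0):A
t=6: a0@(1,1):A a1@(4,0):B a2@(1,2):B a3@(1,3):B a4@(1,4):A a5@(2,0):B a6@(2,1):A
t=7: a0@(0,0):A a1@(4,0):B a2@(0,1):B a3@(0,2):B a4@(0,3):A a5@(0,4):B a6@(1,0):A

(0, 4)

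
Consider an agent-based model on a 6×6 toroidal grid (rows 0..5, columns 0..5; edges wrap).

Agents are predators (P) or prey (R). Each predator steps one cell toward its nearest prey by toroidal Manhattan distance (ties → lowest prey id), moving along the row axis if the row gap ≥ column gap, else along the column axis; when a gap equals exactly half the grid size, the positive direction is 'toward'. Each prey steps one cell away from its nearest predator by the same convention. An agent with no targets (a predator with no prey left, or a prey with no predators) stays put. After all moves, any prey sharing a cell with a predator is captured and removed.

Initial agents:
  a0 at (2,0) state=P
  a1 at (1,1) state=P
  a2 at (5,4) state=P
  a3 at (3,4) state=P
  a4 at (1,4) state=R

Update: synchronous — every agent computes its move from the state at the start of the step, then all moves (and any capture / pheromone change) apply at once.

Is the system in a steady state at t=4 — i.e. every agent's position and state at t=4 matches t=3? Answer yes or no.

t=1: a0@(2,5):P a1@(1,2):P a2@(0,4):P a3@(2,4):P
t=2: (unchanged — steady state)

yes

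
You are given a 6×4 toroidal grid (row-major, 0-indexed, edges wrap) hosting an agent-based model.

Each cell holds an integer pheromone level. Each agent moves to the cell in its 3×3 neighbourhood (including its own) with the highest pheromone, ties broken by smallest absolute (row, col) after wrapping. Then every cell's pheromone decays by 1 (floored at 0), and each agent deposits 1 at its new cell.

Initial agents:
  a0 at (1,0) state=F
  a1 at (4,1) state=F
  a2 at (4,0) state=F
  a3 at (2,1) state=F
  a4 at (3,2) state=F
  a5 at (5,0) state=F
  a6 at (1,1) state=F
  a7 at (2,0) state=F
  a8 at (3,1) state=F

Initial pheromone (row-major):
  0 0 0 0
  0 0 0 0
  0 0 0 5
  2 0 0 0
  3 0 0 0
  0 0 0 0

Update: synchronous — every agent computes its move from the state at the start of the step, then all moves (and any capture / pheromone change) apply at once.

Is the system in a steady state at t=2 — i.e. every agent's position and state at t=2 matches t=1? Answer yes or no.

t=1: a0@(2,3) a1@(4,0) a2@(4,0) a3@(3,0) a4@(2,3) a5@(4,0) a6@(0,0) a7@(2,3) a8@(4,0) | pheromone: 1 0 0 0 / 0 0 0 0 / 0 0 0 7 / 2 0 0 0 / 6 0 0 0 / 0 0 0 0
t=2: a0@(2,3) a1@(4,0) a2@(4,0) a3@(2,3) a4@(2,3) a5@(4,0) a6@(0,0) a7@(2,3) a8@(4,0) | pheromone: 1 0 0 0 / 0 0 0 0 / 0 0 0 10 / 1 0 0 0 / 9 0 0 0 / 0 0 0 0

no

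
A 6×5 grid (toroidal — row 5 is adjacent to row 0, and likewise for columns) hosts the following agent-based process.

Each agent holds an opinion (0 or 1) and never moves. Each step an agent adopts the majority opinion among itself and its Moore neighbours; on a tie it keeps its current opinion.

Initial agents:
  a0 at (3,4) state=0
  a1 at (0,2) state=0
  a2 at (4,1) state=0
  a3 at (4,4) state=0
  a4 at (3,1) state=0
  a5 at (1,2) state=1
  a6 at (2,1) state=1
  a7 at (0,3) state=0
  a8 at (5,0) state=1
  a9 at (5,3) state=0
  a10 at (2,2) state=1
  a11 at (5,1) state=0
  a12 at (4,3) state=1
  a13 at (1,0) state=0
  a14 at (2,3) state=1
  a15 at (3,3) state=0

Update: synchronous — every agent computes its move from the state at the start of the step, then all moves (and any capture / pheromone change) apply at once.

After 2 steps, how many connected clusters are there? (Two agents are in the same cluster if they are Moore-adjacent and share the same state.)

t=1: a0@(3,4):0 a1@(0,2):0 a2@(4,1):0 a3@(4,4):0 a4@(3,1):0 a5@(1,2):1 a6@(2,1):1 a7@(0,3):0 a8@(5,0):0 a9@(5,3):0 a10@(2,2):1 a11@(5,1):0 a12@(4,3):0 a13@(1,0):0 a14@(2,3):1 a15@(3,3):0
t=2: (unchanged — steady state)

3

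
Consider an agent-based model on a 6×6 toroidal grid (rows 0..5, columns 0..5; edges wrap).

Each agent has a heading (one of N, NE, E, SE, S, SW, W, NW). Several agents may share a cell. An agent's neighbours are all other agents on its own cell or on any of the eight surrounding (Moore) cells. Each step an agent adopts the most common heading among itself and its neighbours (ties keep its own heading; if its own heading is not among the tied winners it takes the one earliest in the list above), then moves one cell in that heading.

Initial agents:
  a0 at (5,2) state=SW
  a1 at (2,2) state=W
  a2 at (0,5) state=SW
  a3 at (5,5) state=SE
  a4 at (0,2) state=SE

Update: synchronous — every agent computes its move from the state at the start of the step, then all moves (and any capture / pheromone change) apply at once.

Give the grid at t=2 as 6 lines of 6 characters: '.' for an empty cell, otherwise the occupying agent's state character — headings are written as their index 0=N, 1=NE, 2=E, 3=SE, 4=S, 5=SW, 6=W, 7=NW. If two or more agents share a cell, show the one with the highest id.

t=1: a0@(0,1):SW a1@(2,1):W a2@(1,4):SW a3@(0,0):SE a4@(1,3):SE
t=2: a0@(1,0):SW a1@(2,0):W a2@(2,3):SW a3@(1,1):SE a4@(2,4):SE

......
53....
6..53.
......
......
......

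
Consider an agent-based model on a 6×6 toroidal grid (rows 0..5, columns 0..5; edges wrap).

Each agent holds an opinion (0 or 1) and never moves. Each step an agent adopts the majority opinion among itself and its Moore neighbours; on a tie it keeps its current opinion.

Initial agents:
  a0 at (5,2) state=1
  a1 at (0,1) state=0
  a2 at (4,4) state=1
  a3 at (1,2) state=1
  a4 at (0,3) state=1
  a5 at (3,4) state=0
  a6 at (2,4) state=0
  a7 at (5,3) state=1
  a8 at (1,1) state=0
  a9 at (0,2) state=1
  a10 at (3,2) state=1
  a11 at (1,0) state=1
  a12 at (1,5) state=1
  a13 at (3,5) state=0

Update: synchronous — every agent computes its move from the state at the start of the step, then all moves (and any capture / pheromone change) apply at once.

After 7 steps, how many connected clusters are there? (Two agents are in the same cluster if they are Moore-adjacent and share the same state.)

t=1: a0@(5,2):1 a1@(0,1):1 a2@(4,4):1 a3@(1,2):1 a4@(0,3):1 a5@(3,4):0 a6@(2,4):0 a7@(5,3):1 a8@(1,1):1 a9@(0,2):1 a10@(3,2):1 a11@(1,0):1 a12@(1,5):1 a13@(3,5):0
t=2: (unchanged — steady state)

3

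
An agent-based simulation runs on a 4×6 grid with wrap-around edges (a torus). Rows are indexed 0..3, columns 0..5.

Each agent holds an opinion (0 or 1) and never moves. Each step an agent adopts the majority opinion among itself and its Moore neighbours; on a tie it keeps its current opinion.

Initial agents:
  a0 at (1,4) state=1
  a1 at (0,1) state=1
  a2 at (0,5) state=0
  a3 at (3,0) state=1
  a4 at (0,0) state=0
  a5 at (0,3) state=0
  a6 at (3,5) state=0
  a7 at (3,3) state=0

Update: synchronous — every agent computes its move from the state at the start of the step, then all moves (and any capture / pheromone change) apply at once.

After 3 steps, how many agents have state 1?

0

t=1: a0@(1,4):0 a1@(0,1):1 a2@(0,5):0 a3@(3,0):0 a4@(0,0):0 a5@(0,3):0 a6@(3,5):0 a7@(3,3):0
t=2: a0@(1,4):0 a1@(0,1):0 a2@(0,5):0 a3@(3,0):0 a4@(0,0):0 a5@(0,3):0 a6@(3,5):0 a7@(3,3):0
t=3: (unchanged — steady state)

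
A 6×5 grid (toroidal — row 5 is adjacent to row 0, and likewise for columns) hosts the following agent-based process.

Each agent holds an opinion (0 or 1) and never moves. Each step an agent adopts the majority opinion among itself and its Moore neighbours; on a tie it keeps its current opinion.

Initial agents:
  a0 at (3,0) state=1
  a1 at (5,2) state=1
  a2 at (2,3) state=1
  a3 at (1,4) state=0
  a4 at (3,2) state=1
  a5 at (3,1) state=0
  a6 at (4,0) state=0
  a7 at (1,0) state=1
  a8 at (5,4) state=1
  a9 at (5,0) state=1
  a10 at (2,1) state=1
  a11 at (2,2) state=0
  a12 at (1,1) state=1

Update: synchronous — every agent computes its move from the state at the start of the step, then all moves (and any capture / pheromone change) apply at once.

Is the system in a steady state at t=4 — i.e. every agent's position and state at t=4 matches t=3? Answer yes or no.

t=1: a0@(3,0):1 a1@(5,2):1 a2@(2,3):1 a3@(1,4):1 a4@(3,2):1 a5@(3,1):0 a6@(4,0):1 a7@(1,0):1 a8@(5,4):1 a9@(5,0):1 a10@(2,1):1 a11@(2,2):1 a12@(1,1):1
t=2: a0@(3,0):1 a1@(5,2):1 a2@(2,3):1 a3@(1,4):1 a4@(3,2):1 a5@(3,1):1 a6@(4,0):1 a7@(1,0):1 a8@(5,4):1 a9@(5,0):1 a10@(2,1):1 a11@(2,2):1 a12@(1,1):1
t=3: (unchanged — steady state)

yes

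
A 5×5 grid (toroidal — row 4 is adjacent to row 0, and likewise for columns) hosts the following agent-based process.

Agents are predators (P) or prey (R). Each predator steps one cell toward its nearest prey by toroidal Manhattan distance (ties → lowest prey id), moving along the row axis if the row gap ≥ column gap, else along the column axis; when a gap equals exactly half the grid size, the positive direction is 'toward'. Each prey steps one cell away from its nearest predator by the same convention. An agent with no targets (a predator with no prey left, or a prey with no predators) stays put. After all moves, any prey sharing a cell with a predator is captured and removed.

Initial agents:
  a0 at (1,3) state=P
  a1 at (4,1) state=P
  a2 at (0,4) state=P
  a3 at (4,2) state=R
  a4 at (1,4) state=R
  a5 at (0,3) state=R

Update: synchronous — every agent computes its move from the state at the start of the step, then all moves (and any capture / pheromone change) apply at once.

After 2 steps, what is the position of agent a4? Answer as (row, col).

t=1: a0@(1,4):P a1@(4,2):P a2@(1,4):P a3@(4,3):R a4@(1,0):R a5@(4,3):R
t=2: a0@(1,0):P a1@(4,3):P a2@(1,0):P a3@(4,4):R a4@(1,1):R a5@(4,4):R

(1, 1)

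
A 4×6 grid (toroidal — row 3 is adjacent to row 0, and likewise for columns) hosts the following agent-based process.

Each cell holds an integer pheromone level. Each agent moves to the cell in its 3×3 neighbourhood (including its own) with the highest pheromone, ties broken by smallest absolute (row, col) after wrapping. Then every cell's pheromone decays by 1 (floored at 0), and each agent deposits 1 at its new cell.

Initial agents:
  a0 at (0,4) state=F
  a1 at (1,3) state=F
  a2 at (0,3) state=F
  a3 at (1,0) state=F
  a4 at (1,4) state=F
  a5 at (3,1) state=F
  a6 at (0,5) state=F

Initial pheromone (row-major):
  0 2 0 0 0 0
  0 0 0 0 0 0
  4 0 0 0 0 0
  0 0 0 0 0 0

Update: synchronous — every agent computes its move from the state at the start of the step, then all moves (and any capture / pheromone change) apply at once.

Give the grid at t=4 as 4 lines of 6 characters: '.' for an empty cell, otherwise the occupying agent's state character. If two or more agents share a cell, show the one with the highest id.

t=1: a0@(0,3) a1@(0,2) a2@(0,2) a3@(2,0) a4@(0,3) a5@(2,0) a6@(0,0) | pheromone: 1 1 2 2 0 0 / 0 0 0 0 0 0 / 5 0 0 0 0 0 / 0 0 0 0 0 0
t=2: a0@(0,2) a1@(0,2) a2@(0,2) a3@(2,0) a4@(0,2) a5@(2,0) a6@(0,0) | pheromone: 1 0 5 1 0 0 / 0 0 0 0 0 0 / 6 0 0 0 0 0 / 0 0 0 0 0 0
t=3: a0@(0,2) a1@(0,2) a2@(0,2) a3@(2,0) a4@(0,2) a5@(2,0) a6@(0,0) | pheromone: 1 0 8 0 0 0 / 0 0 0 0 0 0 / 7 0 0 0 0 0 / 0 0 0 0 0 0
t=4: a0@(0,2) a1@(0,2) a2@(0,2) a3@(2,0) a4@(0,2) a5@(2,0) a6@(0,0) | pheromone: 1 0 11 0 0 0 / 0 0 0 0 0 0 / 8 0 0 0 0 0 / 0 0 0 0 0 0

F.F...
......
F.....
......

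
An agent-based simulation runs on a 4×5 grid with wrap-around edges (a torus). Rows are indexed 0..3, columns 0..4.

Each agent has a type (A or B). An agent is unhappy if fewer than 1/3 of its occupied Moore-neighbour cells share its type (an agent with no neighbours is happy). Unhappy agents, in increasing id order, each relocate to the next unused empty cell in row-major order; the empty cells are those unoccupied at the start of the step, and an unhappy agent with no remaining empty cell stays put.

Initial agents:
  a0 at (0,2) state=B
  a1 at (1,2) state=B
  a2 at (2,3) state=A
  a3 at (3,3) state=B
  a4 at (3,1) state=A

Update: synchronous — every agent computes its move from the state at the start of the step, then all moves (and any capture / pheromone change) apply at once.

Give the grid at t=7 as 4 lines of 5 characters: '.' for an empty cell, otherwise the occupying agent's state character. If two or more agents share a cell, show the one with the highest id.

AAB..
..B..
.....
...B.

t=1: a0@(0,2):B a1@(1,2):B a2@(0,0):A a3@(3,3):B a4@(0,1):A
t=2: (unchanged — steady state)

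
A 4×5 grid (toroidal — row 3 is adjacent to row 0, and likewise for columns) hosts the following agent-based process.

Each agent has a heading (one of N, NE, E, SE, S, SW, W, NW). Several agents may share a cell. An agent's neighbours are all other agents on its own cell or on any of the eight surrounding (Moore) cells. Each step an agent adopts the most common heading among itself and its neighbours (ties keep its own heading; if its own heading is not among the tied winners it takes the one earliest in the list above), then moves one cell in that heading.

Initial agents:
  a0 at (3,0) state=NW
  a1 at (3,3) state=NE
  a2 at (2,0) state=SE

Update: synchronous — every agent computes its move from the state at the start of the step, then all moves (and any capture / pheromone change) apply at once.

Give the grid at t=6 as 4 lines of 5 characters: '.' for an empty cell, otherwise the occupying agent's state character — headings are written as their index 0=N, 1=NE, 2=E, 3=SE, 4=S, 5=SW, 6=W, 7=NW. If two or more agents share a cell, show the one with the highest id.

t=1: a0@(2,4):NW a1@(2,4):NE a2@(3,1):SE
t=2: a0@(1,3):NW a1@(1,0):NE a2@(0,2):SE
t=3: a0@(0,2):NW a1@(0,1):NE a2@(1,3):SE
t=4: a0@(3,1):NW a1@(3,2):NE a2@(2,4):SE
t=5: a0@(2,0):NW a1@(2,3):NE a2@(3,0):SE
t=6: a0@(1,4):NW a1@(1,4):NE a2@(0,1):SE

.3...
....1
.....
.....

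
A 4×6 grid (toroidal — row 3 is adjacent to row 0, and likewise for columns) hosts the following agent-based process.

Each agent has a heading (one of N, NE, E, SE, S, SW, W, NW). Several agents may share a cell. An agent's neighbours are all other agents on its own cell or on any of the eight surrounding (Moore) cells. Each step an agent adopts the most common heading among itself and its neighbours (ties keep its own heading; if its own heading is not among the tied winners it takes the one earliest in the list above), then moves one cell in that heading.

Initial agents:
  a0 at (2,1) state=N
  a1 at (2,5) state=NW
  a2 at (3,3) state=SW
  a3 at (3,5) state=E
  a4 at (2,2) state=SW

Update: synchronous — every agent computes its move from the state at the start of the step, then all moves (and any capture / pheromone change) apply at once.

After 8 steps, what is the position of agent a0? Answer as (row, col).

t=1: a0@(1,1):N a1@(1,4):NW a2@(0,2):SW a3@(3,0):E a4@(3,1):SW
t=2: a0@(0,1):N a1@(0,3):NW a2@(1,1):SW a3@(3,1):E a4@(0,0):SW
t=3: a0@(1,0):SW a1@(3,2):NW a2@(2,0):SW a3@(3,2):E a4@(1,5):SW
t=4: a0@(2,5):SW a1@(2,1):NW a2@(3,5):SW a3@(3,3):E a4@(2,4):SW
t=5: a0@(3,4):SW a1@(1,0):NW a2@(0,4):SW a3@(3,4):E a4@(3,3):SW
t=6: a0@(0,3):SW a1@(0,5):NW a2@(1,3):SW a3@(0,3):SW a4@(0,2):SW
t=7: a0@(1,2):SW a1@(3,4):NW a2@(2,2):SW a3@(1,2):SW a4@(1,1):SW
t=8: a0@(2,1):SW a1@(2,3):NW a2@(3,1):SW a3@(2,1):SW a4@(2,0):SW

(2, 1)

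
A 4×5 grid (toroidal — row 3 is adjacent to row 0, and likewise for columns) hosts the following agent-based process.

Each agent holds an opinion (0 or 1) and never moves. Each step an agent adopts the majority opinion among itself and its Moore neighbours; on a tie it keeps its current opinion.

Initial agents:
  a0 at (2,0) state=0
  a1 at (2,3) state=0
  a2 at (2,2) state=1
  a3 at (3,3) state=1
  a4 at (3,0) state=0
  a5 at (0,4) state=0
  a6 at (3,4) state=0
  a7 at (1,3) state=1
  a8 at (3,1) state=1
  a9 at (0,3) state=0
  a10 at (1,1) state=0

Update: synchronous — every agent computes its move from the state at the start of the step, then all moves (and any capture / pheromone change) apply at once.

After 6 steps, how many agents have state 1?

t=1: a0@(2,0):0 a1@(2,3):1 a2@(2,2):1 a3@(3,3):0 a4@(3,0):0 a5@(0,4):0 a6@(3,4):0 a7@(1,3):0 a8@(3,1):1 a9@(0,3):0 a10@(1,1):0
t=2: a0@(2,0):0 a1@(2,3):0 a2@(2,2):1 a3@(3,3):0 a4@(3,0):0 a5@(0,4):0 a6@(3,4):0 a7@(1,3):0 a8@(3,1):1 a9@(0,3):0 a10@(1,1):0
t=3: a0@(2,0):0 a1@(2,3):0 a2@(2,2):0 a3@(3,3):0 a4@(3,0):0 a5@(0,4):0 a6@(3,4):0 a7@(1,3):0 a8@(3,1):1 a9@(0,3):0 a10@(1,1):0
t=4: a0@(2,0):0 a1@(2,3):0 a2@(2,2):0 a3@(3,3):0 a4@(3,0):0 a5@(0,4):0 a6@(3,4):0 a7@(1,3):0 a8@(3,1):0 a9@(0,3):0 a10@(1,1):0
t=5: (unchanged — steady state)

0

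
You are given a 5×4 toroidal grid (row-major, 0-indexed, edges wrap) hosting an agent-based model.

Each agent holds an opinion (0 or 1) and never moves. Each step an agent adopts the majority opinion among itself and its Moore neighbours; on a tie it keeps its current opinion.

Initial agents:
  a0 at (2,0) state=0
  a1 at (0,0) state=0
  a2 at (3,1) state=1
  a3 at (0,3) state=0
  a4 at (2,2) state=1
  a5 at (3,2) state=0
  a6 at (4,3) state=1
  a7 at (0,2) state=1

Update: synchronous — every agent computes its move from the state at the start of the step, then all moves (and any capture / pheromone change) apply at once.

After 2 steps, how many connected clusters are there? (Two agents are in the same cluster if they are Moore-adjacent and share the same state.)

3

t=1: a0@(2,0):0 a1@(0,0):0 a2@(3,1):1 a3@(0,3):0 a4@(2,2):1 a5@(3,2):1 a6@(4,3):0 a7@(0,2):1
t=2: a0@(2,0):0 a1@(0,0):0 a2@(3,1):1 a3@(0,3):0 a4@(2,2):1 a5@(3,2):1 a6@(4,3):0 a7@(0,2):0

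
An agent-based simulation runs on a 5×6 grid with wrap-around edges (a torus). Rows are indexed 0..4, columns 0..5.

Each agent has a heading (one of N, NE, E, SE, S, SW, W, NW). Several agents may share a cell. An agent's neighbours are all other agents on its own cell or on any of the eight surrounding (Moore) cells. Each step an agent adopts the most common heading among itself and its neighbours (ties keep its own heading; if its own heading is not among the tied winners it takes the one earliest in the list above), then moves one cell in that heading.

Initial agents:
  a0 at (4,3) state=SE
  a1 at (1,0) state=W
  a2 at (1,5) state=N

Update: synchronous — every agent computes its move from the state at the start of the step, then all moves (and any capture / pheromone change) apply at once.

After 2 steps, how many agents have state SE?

1

t=1: a0@(0,4):SE a1@(1,5):W a2@(0,5):N
t=2: a0@(1,5):SE a1@(1,4):W a2@(4,5):N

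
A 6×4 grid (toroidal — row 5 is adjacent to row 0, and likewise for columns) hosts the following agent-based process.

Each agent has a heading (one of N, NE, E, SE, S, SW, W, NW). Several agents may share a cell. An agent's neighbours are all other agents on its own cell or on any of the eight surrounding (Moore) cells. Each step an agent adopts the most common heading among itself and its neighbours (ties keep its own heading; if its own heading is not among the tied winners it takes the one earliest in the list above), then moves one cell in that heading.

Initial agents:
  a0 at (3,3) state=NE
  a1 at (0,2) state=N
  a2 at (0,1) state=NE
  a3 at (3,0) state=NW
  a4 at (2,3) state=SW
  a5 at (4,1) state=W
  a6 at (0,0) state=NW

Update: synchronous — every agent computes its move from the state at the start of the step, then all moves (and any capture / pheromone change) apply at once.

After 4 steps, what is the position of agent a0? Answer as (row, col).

t=1: a0@(2,0):NE a1@(5,2):N a2@(5,2):NE a3@(2,3):NW a4@(3,2):SW a5@(4,0):W a6@(5,3):NW
t=2: a0@(1,1):NE a1@(4,2):N a2@(4,3):NE a3@(1,2):NW a4@(4,1):SW a5@(4,3):W a6@(4,2):NW
t=3: a0@(0,2):NE a1@(3,2):N a2@(3,0):NE a3@(0,1):NW a4@(5,0):SW a5@(4,2):W a6@(3,1):NW
t=4: a0@(5,3):NE a1@(2,2):N a2@(2,1):NE a3@(5,0):NW a4@(0,3):SW a5@(4,1):W a6@(2,0):NW

(5, 3)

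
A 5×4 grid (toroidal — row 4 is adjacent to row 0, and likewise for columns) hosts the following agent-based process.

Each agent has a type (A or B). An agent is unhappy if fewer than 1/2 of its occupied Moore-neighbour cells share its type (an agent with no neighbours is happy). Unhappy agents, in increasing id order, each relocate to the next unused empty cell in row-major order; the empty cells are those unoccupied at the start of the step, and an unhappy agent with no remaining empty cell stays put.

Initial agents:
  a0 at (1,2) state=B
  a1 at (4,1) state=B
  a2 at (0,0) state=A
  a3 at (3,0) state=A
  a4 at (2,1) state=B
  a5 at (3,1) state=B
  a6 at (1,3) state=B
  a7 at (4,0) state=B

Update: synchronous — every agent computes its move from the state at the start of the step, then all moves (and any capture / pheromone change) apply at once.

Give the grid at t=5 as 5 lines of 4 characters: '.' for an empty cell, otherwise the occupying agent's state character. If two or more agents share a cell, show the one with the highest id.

BAA.
B...
.B..
.B..
BB..

t=1: a0@(1,2):B a1@(4,1):B a2@(0,1):A a3@(0,2):A a4@(2,1):B a5@(3,1):B a6@(1,3):B a7@(4,0):B
t=2: a0@(1,2):B a1@(4,1):B a2@(0,0):A a3@(0,3):A a4@(2,1):B a5@(3,1):B a6@(1,3):B a7@(4,0):B
t=3: a0@(1,2):B a1@(4,1):B a2@(0,1):A a3@(0,2):A a4@(2,1):B a5@(3,1):B a6@(1,0):B a7@(4,0):B
t=4: a0@(0,0):B a1@(4,1):B a2@(0,3):A a3@(1,1):A a4@(2,1):B a5@(3,1):B a6@(1,0):B a7@(4,0):B
t=5: a0@(0,0):B a1@(4,1):B a2@(0,1):A a3@(0,2):A a4@(2,1):B a5@(3,1):B a6@(1,0):B a7@(4,0):B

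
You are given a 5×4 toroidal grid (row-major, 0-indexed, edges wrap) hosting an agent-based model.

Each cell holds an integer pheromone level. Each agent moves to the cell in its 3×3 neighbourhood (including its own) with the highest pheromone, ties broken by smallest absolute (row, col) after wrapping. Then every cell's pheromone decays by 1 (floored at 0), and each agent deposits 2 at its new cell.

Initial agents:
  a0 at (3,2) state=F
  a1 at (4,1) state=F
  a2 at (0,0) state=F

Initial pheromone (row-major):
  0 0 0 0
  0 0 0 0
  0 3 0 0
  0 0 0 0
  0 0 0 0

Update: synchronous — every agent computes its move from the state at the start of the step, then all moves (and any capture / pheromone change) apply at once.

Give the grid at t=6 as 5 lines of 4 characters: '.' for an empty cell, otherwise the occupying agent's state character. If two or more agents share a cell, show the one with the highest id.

F...
....
.F..
....
....

t=1: a0@(2,1) a1@(0,0) a2@(0,0) | pheromone: 4 0 0 0 / 0 0 0 0 / 0 4 0 0 / 0 0 0 0 / 0 0 0 0
t=2: a0@(2,1) a1@(0,0) a2@(0,0) | pheromone: 7 0 0 0 / 0 0 0 0 / 0 5 0 0 / 0 0 0 0 / 0 0 0 0
t=3: a0@(2,1) a1@(0,0) a2@(0,0) | pheromone: 10 0 0 0 / 0 0 0 0 / 0 6 0 0 / 0 0 0 0 / 0 0 0 0
t=4: a0@(2,1) a1@(0,0) a2@(0,0) | pheromone: 13 0 0 0 / 0 0 0 0 / 0 7 0 0 / 0 0 0 0 / 0 0 0 0
t=5: a0@(2,1) a1@(0,0) a2@(0,0) | pheromone: 16 0 0 0 / 0 0 0 0 / 0 8 0 0 / 0 0 0 0 / 0 0 0 0
t=6: a0@(2,1) a1@(0,0) a2@(0,0) | pheromone: 19 0 0 0 / 0 0 0 0 / 0 9 0 0 / 0 0 0 0 / 0 0 0 0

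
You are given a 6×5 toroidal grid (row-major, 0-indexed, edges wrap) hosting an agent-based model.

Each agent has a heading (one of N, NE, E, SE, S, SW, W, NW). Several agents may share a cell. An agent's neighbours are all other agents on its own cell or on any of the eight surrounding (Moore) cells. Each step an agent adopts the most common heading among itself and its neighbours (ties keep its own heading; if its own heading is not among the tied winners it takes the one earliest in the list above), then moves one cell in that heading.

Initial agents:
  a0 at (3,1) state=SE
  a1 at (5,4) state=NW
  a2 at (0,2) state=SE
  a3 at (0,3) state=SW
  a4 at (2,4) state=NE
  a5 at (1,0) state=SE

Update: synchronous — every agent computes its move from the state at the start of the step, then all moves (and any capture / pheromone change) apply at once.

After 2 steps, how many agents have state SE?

4

t=1: a0@(4,2):SE a1@(4,3):NW a2@(1,3):SE a3@(1,2):SW a4@(1,0):NE a5@(2,1):SE
t=2: a0@(5,3):SE a1@(3,2):NW a2@(2,4):SE a3@(2,3):SE a4@(0,1):NE a5@(3,2):SE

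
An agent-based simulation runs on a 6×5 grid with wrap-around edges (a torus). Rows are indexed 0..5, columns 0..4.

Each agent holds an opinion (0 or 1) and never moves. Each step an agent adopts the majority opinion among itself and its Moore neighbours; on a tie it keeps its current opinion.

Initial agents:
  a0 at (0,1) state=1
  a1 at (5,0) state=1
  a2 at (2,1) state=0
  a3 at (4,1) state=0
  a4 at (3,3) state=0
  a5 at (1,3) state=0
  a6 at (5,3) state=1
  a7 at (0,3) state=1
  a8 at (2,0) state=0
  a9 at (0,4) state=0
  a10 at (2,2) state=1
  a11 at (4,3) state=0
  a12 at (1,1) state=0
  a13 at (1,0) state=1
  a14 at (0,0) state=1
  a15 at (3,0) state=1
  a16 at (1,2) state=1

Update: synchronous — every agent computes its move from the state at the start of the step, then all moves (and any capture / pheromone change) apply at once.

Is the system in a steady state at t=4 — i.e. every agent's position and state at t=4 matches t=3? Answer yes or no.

no

t=1: a0@(0,1):1 a1@(5,0):1 a2@(2,1):1 a3@(4,1):1 a4@(3,3):0 a5@(1,3):1 a6@(5,3):1 a7@(0,3):1 a8@(2,0):0 a9@(0,4):1 a10@(2,2):0 a11@(4,3):0 a12@(1,1):1 a13@(1,0):0 a14@(0,0):1 a15@(3,0):0 a16@(1,2):1
t=2: a0@(0,1):1 a1@(5,0):1 a2@(2,1):0 a3@(4,1):1 a4@(3,3):0 a5@(1,3):1 a6@(5,3):1 a7@(0,3):1 a8@(2,0):0 a9@(0,4):1 a10@(2,2):1 a11@(4,3):0 a12@(1,1):1 a13@(1,0):1 a14@(0,0):1 a15@(3,0):0 a16@(1,2):1
t=3: a0@(0,1):1 a1@(5,0):1 a2@(2,1):1 a3@(4,1):1 a4@(3,3):0 a5@(1,3):1 a6@(5,3):1 a7@(0,3):1 a8@(2,0):0 a9@(0,4):1 a10@(2,2):1 a11@(4,3):0 a12@(1,1):1 a13@(1,0):1 a14@(0,0):1 a15@(3,0):0 a16@(1,2):1
t=4: a0@(0,1):1 a1@(5,0):1 a2@(2,1):1 a3@(4,1):1 a4@(3,3):0 a5@(1,3):1 a6@(5,3):1 a7@(0,3):1 a8@(2,0):1 a9@(0,4):1 a10@(2,2):1 a11@(4,3):0 a12@(1,1):1 a13@(1,0):1 a14@(0,0):1 a15@(3,0):0 a16@(1,2):1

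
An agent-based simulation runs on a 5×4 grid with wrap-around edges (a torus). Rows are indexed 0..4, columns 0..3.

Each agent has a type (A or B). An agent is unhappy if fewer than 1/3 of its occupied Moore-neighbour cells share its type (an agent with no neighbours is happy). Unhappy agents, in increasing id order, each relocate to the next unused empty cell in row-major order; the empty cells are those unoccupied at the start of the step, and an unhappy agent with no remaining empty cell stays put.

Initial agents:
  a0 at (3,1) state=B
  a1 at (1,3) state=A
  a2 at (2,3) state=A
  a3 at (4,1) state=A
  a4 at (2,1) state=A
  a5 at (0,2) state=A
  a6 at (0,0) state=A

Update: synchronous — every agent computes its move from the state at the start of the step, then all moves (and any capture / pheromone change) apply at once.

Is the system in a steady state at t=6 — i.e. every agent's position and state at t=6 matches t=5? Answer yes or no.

no

t=1: a0@(0,1):B a1@(1,3):A a2@(2,3):A a3@(4,1):A a4@(0,3):A a5@(0,2):A a6@(0,0):A
t=2: a0@(1,0):B a1@(1,3):A a2@(2,3):A a3@(4,1):A a4@(0,3):A a5@(0,2):A a6@(0,0):A
t=3: a0@(0,1):B a1@(1,3):A a2@(2,3):A a3@(4,1):A a4@(0,3):A a5@(0,2):A a6@(0,0):A
t=4: a0@(1,0):B a1@(1,3):A a2@(2,3):A a3@(4,1):A a4@(0,3):A a5@(0,2):A a6@(0,0):A
t=5: a0@(0,1):B a1@(1,3):A a2@(2,3):A a3@(4,1):A a4@(0,3):A a5@(0,2):A a6@(0,0):A
t=6: a0@(1,0):B a1@(1,3):A a2@(2,3):A a3@(4,1):A a4@(0,3):A a5@(0,2):A a6@(0,0):A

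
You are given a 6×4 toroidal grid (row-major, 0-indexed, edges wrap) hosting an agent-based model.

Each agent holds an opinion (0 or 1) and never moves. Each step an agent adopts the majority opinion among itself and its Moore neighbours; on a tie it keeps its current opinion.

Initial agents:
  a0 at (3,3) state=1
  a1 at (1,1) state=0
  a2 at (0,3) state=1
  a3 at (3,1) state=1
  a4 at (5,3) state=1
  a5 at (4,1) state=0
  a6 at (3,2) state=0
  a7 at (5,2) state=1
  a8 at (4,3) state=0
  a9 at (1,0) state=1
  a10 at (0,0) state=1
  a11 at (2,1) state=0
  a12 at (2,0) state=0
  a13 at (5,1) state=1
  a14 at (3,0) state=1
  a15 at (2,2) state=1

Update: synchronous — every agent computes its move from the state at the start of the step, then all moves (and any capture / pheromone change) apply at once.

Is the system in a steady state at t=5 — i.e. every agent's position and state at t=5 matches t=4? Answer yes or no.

t=1: a0@(3,3):1 a1@(1,1):0 a2@(0,3):1 a3@(3,1):0 a4@(5,3):1 a5@(4,1):1 a6@(3,2):0 a7@(5,2):1 a8@(4,3):1 a9@(1,0):1 a10@(0,0):1 a11@(2,1):0 a12@(2,0):1 a13@(5,1):1 a14@(3,0):0 a15@(2,2):1
t=2: a0@(3,3):1 a1@(1,1):1 a2@(0,3):1 a3@(3,1):0 a4@(5,3):1 a5@(4,1):1 a6@(3,2):1 a7@(5,2):1 a8@(4,3):1 a9@(1,0):1 a10@(0,0):1 a11@(2,1):0 a12@(2,0):0 a13@(5,1):1 a14@(3,0):1 a15@(2,2):0
t=3: a0@(3,3):1 a1@(1,1):1 a2@(0,3):1 a3@(3,1):0 a4@(5,3):1 a5@(4,1):1 a6@(3,2):1 a7@(5,2):1 a8@(4,3):1 a9@(1,0):1 a10@(0,0):1 a11@(2,1):0 a12@(2,0):1 a13@(5,1):1 a14@(3,0):1 a15@(2,2):0
t=4: a0@(3,3):1 a1@(1,1):1 a2@(0,3):1 a3@(3,1):1 a4@(5,3):1 a5@(4,1):1 a6@(3,2):1 a7@(5,2):1 a8@(4,3):1 a9@(1,0):1 a10@(0,0):1 a11@(2,1):1 a12@(2,0):1 a13@(5,1):1 a14@(3,0):1 a15@(2,2):0
t=5: a0@(3,3):1 a1@(1,1):1 a2@(0,3):1 a3@(3,1):1 a4@(5,3):1 a5@(4,1):1 a6@(3,2):1 a7@(5,2):1 a8@(4,3):1 a9@(1,0):1 a10@(0,0):1 a11@(2,1):1 a12@(2,0):1 a13@(5,1):1 a14@(3,0):1 a15@(2,2):1

no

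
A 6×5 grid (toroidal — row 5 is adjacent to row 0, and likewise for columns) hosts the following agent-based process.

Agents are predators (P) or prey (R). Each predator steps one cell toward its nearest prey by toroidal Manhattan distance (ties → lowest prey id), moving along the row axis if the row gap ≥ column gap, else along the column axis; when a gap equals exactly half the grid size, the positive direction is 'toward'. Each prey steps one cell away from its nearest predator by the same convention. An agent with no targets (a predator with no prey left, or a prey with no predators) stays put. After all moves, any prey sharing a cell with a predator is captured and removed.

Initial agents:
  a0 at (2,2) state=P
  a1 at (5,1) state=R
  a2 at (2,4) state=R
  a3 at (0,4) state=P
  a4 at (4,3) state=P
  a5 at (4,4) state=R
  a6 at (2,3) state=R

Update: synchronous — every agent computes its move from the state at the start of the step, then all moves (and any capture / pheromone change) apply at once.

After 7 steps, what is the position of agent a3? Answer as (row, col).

(5, 1)

t=1: a0@(2,3):P a1@(5,2):R a2@(2,0):R a3@(1,4):P a4@(4,4):P a5@(4,0):R a6@(2,4):R
t=2: a0@(2,4):P a1@(5,1):R a2@(2,1):R a3@(2,4):P a4@(4,0):P a5@(4,1):R a6@(2,0):R
t=3: a0@(2,0):P a1@(0,1):R a2@(2,2):R a3@(2,0):P a4@(4,1):P a5@(4,2):R a6@(2,1):R
t=4: a0@(2,1):P a1@(1,1):R a2@(2,3):R a3@(2,1):P a4@(4,2):P a5@(4,3):R a6@(2,2):R
t=5: a0@(1,1):P a1@(0,1):R a2@(2,4):R a3@(1,1):P a4@(4,3):P a5@(4,4):R a6@(2,3):R
t=6: a0@(0,1):P a1@(5,1):R a2@(2,3):R a3@(0,1):P a4@(4,4):P a5@(4,0):R a6@(1,3):R
t=7: a0@(5,1):P a1@(4,1):R a2@(1,3):R a3@(5,1):P a4@(4,0):P a5@(4,1):R a6@(1,4):R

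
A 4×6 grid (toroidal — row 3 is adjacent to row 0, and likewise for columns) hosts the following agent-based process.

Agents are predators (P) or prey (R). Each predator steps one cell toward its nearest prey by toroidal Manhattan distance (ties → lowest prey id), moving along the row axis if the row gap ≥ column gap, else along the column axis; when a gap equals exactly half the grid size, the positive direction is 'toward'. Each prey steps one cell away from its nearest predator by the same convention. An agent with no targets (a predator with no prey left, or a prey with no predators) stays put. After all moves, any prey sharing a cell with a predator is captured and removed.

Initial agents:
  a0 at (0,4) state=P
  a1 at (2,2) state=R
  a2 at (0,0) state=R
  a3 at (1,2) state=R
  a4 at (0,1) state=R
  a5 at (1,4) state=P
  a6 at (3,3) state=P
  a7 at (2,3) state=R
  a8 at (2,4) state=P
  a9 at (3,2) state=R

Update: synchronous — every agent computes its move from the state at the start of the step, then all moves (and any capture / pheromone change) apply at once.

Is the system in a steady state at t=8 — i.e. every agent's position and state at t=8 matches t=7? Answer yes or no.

t=1: a0@(0,5):P a1@(1,2):R a2@(0,1):R a3@(1,1):R a4@(0,0):R a5@(1,3):P a6@(2,3):P a8@(2,3):P a9@(3,1):R
t=2: a0@(0,0):P a1@(1,1):R a2@(0,2):R a3@(1,0):R a4@(0,1):R a5@(1,2):P a6@(1,3):P a8@(1,3):P a9@(3,2):R
t=3: a0@(1,0):P a2@(3,2):R a3@(2,0):R a4@(0,2):R a5@(1,1):P a6@(1,2):P a8@(1,2):P a9@(2,2):R
t=4: a0@(2,0):P a2@(2,2):R a3@(3,0):R a4@(3,2):R a5@(2,1):P a6@(0,2):P a8@(0,2):P a9@(3,2):R
t=5: a0@(3,0):P a2@(2,3):R a3@(0,0):R a5@(2,2):P a6@(3,2):P a8@(3,2):P
t=6: a0@(0,0):P a2@(2,4):R a3@(1,0):R a5@(2,3):P a6@(2,2):P a8@(2,2):P
t=7: a0@(1,0):P a2@(2,5):R a3@(2,0):R a5@(2,4):P a6@(2,3):P a8@(2,3):P
t=8: a0@(2,0):P a3@(3,0):R a5@(2,5):P a6@(2,4):P a8@(2,4):P

no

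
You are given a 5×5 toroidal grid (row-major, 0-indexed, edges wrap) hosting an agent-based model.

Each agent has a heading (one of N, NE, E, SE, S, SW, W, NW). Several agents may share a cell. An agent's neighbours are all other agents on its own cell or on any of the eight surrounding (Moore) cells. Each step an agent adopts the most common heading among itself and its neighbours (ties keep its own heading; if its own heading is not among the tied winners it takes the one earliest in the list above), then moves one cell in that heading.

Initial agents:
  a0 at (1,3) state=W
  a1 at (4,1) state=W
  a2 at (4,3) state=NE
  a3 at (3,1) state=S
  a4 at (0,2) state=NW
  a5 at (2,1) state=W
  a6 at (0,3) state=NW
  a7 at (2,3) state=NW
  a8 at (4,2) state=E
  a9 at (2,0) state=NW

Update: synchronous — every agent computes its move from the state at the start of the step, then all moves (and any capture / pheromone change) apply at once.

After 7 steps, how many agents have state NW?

t=1: a0@(0,2):NW a1@(4,0):W a2@(3,2):NW a3@(3,0):W a4@(4,1):NW a5@(2,0):W a6@(4,2):NW a7@(1,2):NW a8@(3,1):NW a9@(1,4):NW
t=2: a0@(4,1):NW a1@(4,4):W a2@(2,1):NW a3@(3,4):W a4@(3,0):NW a5@(2,4):W a6@(3,1):NW a7@(0,1):NW a8@(2,0):NW a9@(0,3):NW
t=3: a0@(3,0):NW a1@(4,3):W a2@(1,0):NW a3@(3,3):W a4@(2,4):NW a5@(2,3):W a6@(2,0):NW a7@(4,0):NW a8@(1,4):NW a9@(4,2):NW
t=4: a0@(2,4):NW a1@(4,2):W a2@(0,4):NW a3@(3,2):W a4@(1,3):NW a5@(2,2):W a6@(1,4):NW a7@(3,4):NW a8@(0,3):NW a9@(4,1):W
t=5: a0@(1,3):NW a1@(4,1):W a2@(4,3):NW a3@(3,1):W a4@(0,2):NW a5@(2,1):W a6@(0,3):NW a7@(2,3):NW a8@(4,2):NW a9@(4,0):W
t=6: a0@(0,2):NW a1@(4,0):W a2@(3,2):NW a3@(3,0):W a4@(4,1):NW a5@(2,0):W a6@(4,2):NW a7@(1,2):NW a8@(3,1):NW a9@(4,4):W
t=7: a0@(4,1):NW a1@(4,4):W a2@(2,1):NW a3@(3,4):W a4@(3,0):NW a5@(2,4):W a6@(3,1):NW a7@(0,1):NW a8@(2,0):NW a9@(4,3):W

6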